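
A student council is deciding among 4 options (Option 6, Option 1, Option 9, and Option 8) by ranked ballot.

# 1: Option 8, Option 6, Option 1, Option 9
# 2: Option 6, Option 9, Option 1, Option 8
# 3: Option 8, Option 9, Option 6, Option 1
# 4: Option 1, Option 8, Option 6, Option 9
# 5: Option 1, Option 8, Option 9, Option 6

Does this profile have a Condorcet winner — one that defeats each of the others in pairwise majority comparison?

Head-to-head results (5 voters total):
Option 6 vs Option 1: Option 6 wins 3–2.
Option 6 vs Option 9: Option 6 wins 3–2.
Option 6 vs Option 8: Option 8 wins 4–1.
Option 1 vs Option 9: Option 1 wins 3–2.
Option 1 vs Option 8: Option 1 wins 3–2.
Option 9 vs Option 8: Option 8 wins 4–1.
No candidate beats all others: Option 6 beats Option 1 beats Option 8 beats Option 6, a majority cycle.

No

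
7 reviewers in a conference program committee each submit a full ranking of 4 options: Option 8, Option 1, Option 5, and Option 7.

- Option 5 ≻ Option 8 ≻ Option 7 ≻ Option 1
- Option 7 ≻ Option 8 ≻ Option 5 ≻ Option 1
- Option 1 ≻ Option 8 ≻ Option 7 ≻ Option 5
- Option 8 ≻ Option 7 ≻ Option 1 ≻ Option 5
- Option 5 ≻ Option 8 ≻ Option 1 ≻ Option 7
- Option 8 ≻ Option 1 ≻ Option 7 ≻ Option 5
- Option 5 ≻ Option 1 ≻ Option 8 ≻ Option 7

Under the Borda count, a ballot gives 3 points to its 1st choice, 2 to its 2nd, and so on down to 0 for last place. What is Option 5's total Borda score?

Borda scores:
  Option 8: 2 + 2 + 2 + 3 + 2 + 3 + 1 = 15
  Option 1: 0 + 0 + 3 + 1 + 1 + 2 + 2 = 9
  Option 5: 3 + 1 + 0 + 0 + 3 + 0 + 3 = 10
  Option 7: 1 + 3 + 1 + 2 + 0 + 1 + 0 = 8

10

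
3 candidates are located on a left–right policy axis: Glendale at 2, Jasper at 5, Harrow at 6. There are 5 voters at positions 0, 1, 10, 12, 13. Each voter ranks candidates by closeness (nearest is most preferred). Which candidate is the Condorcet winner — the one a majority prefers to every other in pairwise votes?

With single-peaked preferences on a line, the Condorcet winner is the candidate closest to the median voter.
The median voter (position 10) is closest to Harrow at 6.
Check: Harrow vs Jasper — voters closer to Harrow: 3 of 5.

Harrow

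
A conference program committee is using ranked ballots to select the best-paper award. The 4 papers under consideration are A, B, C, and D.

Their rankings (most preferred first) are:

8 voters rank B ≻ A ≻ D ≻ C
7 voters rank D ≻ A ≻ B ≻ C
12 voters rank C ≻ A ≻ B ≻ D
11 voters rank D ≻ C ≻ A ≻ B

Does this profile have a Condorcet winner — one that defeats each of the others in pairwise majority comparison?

No

Head-to-head results (38 voters total):
A vs B: A wins 30–8.
A vs C: C wins 23–15.
A vs D: A wins 20–18.
B vs C: C wins 23–15.
B vs D: B wins 20–18.
C vs D: D wins 26–12.
No candidate beats all others: A beats D beats C beats A, a majority cycle.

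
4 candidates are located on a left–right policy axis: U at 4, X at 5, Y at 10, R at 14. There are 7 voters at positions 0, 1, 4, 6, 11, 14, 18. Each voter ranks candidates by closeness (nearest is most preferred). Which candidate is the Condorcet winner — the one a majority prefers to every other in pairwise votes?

With single-peaked preferences on a line, the Condorcet winner is the candidate closest to the median voter.
The median voter (position 6) is closest to X at 5.
Check: X vs Y — voters closer to X: 4 of 7.

X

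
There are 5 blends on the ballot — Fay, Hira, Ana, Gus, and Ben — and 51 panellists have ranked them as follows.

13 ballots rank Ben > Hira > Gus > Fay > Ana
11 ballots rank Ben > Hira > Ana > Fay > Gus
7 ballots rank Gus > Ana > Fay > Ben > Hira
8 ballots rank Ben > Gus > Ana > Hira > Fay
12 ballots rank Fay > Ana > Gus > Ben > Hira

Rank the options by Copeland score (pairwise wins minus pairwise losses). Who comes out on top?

Ben

Pairwise results:
  Fay vs Hira: Hira wins 32–19.
  Fay vs Ana: Ana wins 26–25.
  Fay vs Gus: Gus wins 28–23.
  Fay vs Ben: Ben wins 32–19.
  Hira vs Ana: Ana wins 27–24.
  Hira vs Gus: Gus wins 27–24.
  Hira vs Ben: Ben wins 51–0.
  Ana vs Gus: Gus wins 28–23.
  Ana vs Ben: Ben wins 32–19.
  Gus vs Ben: Ben wins 32–19.
Copeland scores (wins − losses):
  Fay: 0 − 4 = -4
  Hira: 1 − 3 = -2
  Ana: 2 − 2 = 0
  Gus: 3 − 1 = 2
  Ben: 4 − 0 = 4
Ben has the best Copeland score.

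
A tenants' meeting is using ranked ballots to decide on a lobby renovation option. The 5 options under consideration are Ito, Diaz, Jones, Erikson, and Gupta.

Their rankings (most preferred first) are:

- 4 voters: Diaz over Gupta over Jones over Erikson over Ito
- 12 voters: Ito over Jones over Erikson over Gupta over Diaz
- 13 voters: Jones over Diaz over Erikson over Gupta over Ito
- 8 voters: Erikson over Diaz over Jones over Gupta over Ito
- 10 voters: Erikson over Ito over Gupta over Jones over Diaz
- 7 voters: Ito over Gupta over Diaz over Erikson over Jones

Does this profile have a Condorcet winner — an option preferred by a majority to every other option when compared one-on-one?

No

Head-to-head results (54 voters total):
Ito vs Diaz: Ito wins 29–25.
Ito vs Jones: Ito wins 29–25.
Ito vs Erikson: Erikson wins 35–19.
Ito vs Gupta: Ito wins 29–25.
Diaz vs Jones: Jones wins 35–19.
Diaz vs Erikson: Erikson wins 30–24.
Diaz vs Gupta: Gupta wins 29–25.
Jones vs Erikson: Jones wins 29–25.
Jones vs Gupta: Jones wins 33–21.
Erikson vs Gupta: Erikson wins 43–11.
No candidate beats all others: Ito beats Jones beats Erikson beats Ito, a majority cycle.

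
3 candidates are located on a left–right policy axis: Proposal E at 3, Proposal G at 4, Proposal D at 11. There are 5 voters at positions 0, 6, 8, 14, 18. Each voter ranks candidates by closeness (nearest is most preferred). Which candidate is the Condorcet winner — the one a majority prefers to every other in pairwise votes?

With single-peaked preferences on a line, the Condorcet winner is the candidate closest to the median voter.
The median voter (position 8) is closest to Proposal D at 11.
Check: Proposal D vs Proposal E — voters closer to Proposal D: 3 of 5.

Proposal D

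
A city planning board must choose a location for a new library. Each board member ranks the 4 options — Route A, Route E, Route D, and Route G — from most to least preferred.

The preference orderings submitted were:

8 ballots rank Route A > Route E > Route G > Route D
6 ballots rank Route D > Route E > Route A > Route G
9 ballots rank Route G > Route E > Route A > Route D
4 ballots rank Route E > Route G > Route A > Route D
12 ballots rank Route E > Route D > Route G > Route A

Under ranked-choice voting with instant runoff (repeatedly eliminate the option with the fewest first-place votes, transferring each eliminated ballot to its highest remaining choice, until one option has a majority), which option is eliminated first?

Route D

Round 1: Route E 16, Route G 9, Route A 8, Route D 6. Route D has the fewest and is eliminated.
Round 2: Route E 22, Route G 9, Route A 8. Route E has a majority.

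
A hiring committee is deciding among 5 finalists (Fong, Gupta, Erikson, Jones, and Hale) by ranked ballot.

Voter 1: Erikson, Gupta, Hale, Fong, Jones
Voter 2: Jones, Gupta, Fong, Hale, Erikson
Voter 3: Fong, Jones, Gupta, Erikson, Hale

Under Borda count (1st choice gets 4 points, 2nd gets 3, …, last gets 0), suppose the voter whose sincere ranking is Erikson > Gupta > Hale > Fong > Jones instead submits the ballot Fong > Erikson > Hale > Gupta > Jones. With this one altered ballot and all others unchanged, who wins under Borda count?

Borda totals with the altered ballot: Fong 10, Gupta 6, Erikson 4, Jones 7, Hale 3.
The switch changes the winner from Gupta to Fong.

Fong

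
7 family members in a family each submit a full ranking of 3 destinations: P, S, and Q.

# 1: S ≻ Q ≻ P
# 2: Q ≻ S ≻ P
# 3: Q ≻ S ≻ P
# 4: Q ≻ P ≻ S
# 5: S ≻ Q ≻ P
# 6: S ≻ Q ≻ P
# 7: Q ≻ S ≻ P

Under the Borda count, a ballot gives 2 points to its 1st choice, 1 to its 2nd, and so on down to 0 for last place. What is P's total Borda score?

Borda scores:
  P: 0 + 0 + 0 + 1 + 0 + 0 + 0 = 1
  S: 2 + 1 + 1 + 0 + 2 + 2 + 1 = 9
  Q: 1 + 2 + 2 + 2 + 1 + 1 + 2 = 11

1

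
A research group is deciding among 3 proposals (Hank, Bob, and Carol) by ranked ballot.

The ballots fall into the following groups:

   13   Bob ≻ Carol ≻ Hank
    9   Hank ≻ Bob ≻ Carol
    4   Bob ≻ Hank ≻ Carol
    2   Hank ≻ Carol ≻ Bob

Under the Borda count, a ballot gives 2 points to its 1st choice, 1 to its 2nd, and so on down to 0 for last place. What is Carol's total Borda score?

Borda scores:
  Hank: 13·0 + 9·2 + 4·1 + 2·2 = 26
  Bob: 13·2 + 9·1 + 4·2 + 2·0 = 43
  Carol: 13·1 + 9·0 + 4·0 + 2·1 = 15

15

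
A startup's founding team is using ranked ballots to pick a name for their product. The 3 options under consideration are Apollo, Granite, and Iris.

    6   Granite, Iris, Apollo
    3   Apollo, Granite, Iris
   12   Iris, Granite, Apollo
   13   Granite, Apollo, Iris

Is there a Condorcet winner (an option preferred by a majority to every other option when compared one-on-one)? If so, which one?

Head-to-head results (34 voters total):
Apollo vs Granite: Granite wins 31–3.
Apollo vs Iris: Iris wins 18–16.
Granite vs Iris: Granite wins 22–12.
Granite beats each rival — Apollo (31–3), Iris (22–12) — so Granite is the Condorcet winner.

Granite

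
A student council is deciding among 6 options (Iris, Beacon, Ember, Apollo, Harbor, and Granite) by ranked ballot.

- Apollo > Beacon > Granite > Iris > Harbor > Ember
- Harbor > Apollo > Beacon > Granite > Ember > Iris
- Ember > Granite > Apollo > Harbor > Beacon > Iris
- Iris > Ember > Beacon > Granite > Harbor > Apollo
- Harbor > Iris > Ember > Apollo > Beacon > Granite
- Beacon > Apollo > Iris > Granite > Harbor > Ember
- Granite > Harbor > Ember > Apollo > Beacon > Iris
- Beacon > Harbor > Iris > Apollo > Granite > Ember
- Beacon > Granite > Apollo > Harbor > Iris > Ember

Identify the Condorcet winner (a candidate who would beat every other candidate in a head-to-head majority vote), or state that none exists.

None — there is no Condorcet winner

Head-to-head results (9 voters total):
Iris vs Beacon: Beacon wins 7–2.
Iris vs Ember: Iris wins 6–3.
Iris vs Apollo: Apollo wins 6–3.
Iris vs Harbor: Harbor wins 6–3.
Iris vs Granite: Granite wins 5–4.
Beacon vs Ember: Beacon wins 5–4.
Beacon vs Apollo: Apollo wins 5–4.
Beacon vs Harbor: Beacon wins 5–4.
Beacon vs Granite: Beacon wins 7–2.
Ember vs Apollo: Apollo wins 5–4.
Ember vs Harbor: Harbor wins 7–2.
Ember vs Granite: Granite wins 6–3.
Apollo vs Harbor: Harbor wins 5–4.
Apollo vs Granite: Apollo wins 5–4.
Harbor vs Granite: Granite wins 6–3.
No candidate beats all others: Beacon beats Harbor beats Apollo beats Beacon, a majority cycle.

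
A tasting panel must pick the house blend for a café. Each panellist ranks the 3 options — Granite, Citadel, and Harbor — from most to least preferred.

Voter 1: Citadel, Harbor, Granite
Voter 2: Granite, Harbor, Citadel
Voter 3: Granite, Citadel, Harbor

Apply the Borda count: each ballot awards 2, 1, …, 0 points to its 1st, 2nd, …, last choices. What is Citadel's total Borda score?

Borda scores:
  Granite: 0 + 2 + 2 = 4
  Citadel: 2 + 0 + 1 = 3
  Harbor: 1 + 1 + 0 = 2

3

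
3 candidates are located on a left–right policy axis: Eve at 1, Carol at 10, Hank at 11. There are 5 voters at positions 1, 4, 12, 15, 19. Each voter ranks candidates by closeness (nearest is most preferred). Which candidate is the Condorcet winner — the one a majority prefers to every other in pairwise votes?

Hank

With single-peaked preferences on a line, the Condorcet winner is the candidate closest to the median voter.
The median voter (position 12) is closest to Hank at 11.
Check: Hank vs Carol — voters closer to Hank: 3 of 5.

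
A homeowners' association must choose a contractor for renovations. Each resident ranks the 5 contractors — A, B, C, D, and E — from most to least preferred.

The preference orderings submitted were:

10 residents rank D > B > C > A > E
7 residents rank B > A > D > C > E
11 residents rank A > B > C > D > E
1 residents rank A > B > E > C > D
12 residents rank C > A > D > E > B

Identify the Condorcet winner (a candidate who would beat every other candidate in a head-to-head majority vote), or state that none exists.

There is no Condorcet winner

Head-to-head results (41 voters total):
A vs B: A wins 24–17.
A vs C: C wins 22–19.
A vs D: A wins 31–10.
A vs E: A wins 41–0.
B vs C: B wins 29–12.
B vs D: D wins 22–19.
B vs E: B wins 29–12.
C vs D: C wins 24–17.
C vs E: C wins 40–1.
D vs E: D wins 40–1.
No candidate beats all others: A beats B beats C beats A, a majority cycle.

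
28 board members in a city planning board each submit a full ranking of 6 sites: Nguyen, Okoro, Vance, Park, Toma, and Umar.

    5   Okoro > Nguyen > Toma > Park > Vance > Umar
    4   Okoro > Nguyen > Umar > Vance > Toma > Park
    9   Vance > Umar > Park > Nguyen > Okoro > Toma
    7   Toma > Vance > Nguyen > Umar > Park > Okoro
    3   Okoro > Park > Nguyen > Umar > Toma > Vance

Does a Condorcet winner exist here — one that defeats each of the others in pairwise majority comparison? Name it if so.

There is no Condorcet winner

Head-to-head results (28 voters total):
Nguyen vs Okoro: Nguyen wins 16–12.
Nguyen vs Vance: Vance wins 16–12.
Nguyen vs Park: Nguyen wins 16–12.
Nguyen vs Toma: Nguyen wins 21–7.
Nguyen vs Umar: Nguyen wins 19–9.
Okoro vs Vance: Vance wins 16–12.
Okoro vs Park: Park wins 16–12.
Okoro vs Toma: Okoro wins 21–7.
Okoro vs Umar: Umar wins 16–12.
Vance vs Park: Vance wins 20–8.
Vance vs Toma: Toma wins 15–13.
Vance vs Umar: Vance wins 21–7.
Park vs Toma: Toma wins 16–12.
Park vs Umar: Umar wins 20–8.
Toma vs Umar: Umar wins 16–12.
No candidate beats all others: Nguyen beats Toma beats Vance beats Nguyen, a majority cycle.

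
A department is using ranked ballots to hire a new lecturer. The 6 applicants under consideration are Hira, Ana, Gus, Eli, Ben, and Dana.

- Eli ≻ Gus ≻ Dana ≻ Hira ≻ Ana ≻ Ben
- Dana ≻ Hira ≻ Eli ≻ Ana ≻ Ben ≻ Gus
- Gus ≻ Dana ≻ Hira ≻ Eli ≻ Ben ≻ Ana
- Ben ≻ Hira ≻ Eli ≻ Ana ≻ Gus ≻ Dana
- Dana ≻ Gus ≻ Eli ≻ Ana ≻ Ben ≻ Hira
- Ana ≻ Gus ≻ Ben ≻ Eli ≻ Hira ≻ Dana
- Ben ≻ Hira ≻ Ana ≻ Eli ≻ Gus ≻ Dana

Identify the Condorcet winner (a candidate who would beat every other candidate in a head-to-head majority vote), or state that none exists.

There is no Condorcet winner

Head-to-head results (7 voters total):
Hira vs Ana: Hira wins 5–2.
Hira vs Gus: Gus wins 4–3.
Hira vs Eli: Hira wins 4–3.
Hira vs Ben: Ben wins 4–3.
Hira vs Dana: Dana wins 4–3.
Ana vs Gus: Ana wins 4–3.
Ana vs Eli: Eli wins 5–2.
Ana vs Ben: Ana wins 4–3.
Ana vs Dana: Dana wins 4–3.
Gus vs Eli: Eli wins 4–3.
Gus vs Ben: Gus wins 4–3.
Gus vs Dana: Gus wins 5–2.
Eli vs Ben: Eli wins 4–3.
Eli vs Dana: Eli wins 4–3.
Ben vs Dana: Dana wins 4–3.
No candidate beats all others: Hira beats Ana beats Gus beats Hira, a majority cycle.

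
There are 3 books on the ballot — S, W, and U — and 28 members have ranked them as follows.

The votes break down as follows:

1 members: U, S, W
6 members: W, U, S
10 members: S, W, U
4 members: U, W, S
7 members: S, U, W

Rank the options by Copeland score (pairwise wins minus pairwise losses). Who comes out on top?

Pairwise results:
  S vs W: S wins 18–10.
  S vs U: S wins 17–11.
  W vs U: W wins 16–12.
Copeland scores (wins − losses):
  S: 2 − 0 = 2
  W: 1 − 1 = 0
  U: 0 − 2 = -2
S has the best Copeland score.

S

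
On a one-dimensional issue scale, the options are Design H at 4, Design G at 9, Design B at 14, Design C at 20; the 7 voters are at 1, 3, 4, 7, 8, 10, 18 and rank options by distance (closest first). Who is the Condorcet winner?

With single-peaked preferences on a line, the Condorcet winner is the candidate closest to the median voter.
The median voter (position 7) is closest to Design G at 9.
Check: Design G vs Design H — voters closer to Design G: 4 of 7.

Design G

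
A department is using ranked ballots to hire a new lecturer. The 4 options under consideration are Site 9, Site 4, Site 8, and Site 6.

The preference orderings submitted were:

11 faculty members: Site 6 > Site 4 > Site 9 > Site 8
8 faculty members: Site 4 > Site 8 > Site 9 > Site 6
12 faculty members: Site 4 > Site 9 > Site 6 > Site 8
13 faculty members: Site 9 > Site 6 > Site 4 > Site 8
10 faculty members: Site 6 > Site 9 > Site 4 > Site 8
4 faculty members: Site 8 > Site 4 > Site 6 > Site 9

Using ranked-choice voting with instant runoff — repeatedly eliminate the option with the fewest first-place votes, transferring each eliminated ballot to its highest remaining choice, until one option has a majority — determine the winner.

Site 6

Round 1: Site 6 21, Site 4 20, Site 9 13, Site 8 4. Site 8 has the fewest and is eliminated.
Round 2: Site 4 24, Site 6 21, Site 9 13. Site 9 has the fewest and is eliminated.
Round 3: Site 6 34, Site 4 24. Site 6 has a majority.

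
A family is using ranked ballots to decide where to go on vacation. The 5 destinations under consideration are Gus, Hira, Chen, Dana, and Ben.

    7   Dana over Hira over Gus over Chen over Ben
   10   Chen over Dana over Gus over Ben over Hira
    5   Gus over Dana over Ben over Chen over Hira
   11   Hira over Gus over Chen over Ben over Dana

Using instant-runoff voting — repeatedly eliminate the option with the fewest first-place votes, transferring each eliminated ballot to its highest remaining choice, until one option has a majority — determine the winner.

Dana

Round 1: Hira 11, Chen 10, Dana 7, Gus 5, Ben 0. Ben has the fewest and is eliminated.
Round 2: Hira 11, Chen 10, Dana 7, Gus 5. Gus has the fewest and is eliminated.
Round 3: Dana 12, Hira 11, Chen 10. Chen has the fewest and is eliminated.
Round 4: Dana 22, Hira 11. Dana has a majority.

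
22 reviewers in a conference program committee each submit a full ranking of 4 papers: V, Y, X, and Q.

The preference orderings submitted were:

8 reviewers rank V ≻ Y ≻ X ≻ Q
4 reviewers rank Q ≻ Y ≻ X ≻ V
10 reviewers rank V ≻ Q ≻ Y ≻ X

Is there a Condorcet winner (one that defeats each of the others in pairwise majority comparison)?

Head-to-head results (22 voters total):
V vs Y: V wins 18–4.
V vs X: V wins 18–4.
V vs Q: V wins 18–4.
Y vs X: Y wins 22–0.
Y vs Q: Q wins 14–8.
X vs Q: Q wins 14–8.
V beats each rival — Y (18–4), X (18–4), Q (18–4) — so V is the Condorcet winner.

Yes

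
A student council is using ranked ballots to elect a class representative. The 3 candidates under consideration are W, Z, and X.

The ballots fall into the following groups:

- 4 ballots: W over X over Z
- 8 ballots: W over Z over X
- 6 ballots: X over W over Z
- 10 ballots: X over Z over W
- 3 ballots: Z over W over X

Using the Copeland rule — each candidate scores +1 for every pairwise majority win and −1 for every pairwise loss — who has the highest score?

X

Pairwise results:
  W vs Z: W wins 18–13.
  W vs X: X wins 16–15.
  Z vs X: X wins 20–11.
Copeland scores (wins − losses):
  W: 1 − 1 = 0
  Z: 0 − 2 = -2
  X: 2 − 0 = 2
X has the best Copeland score.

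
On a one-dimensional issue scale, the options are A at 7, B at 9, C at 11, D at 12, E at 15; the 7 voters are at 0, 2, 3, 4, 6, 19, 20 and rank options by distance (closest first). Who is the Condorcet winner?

With single-peaked preferences on a line, the Condorcet winner is the candidate closest to the median voter.
The median voter (position 4) is closest to A at 7.
Check: A vs C — voters closer to A: 5 of 7.

A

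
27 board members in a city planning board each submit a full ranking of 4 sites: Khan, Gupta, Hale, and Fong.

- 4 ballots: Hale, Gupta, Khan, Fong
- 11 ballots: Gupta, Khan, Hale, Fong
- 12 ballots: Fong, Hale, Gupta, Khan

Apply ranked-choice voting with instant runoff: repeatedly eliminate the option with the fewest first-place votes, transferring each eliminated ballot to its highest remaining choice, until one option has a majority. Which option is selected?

Gupta

Round 1: Fong 12, Gupta 11, Hale 4, Khan 0. Khan has the fewest and is eliminated.
Round 2: Fong 12, Gupta 11, Hale 4. Hale has the fewest and is eliminated.
Round 3: Gupta 15, Fong 12. Gupta has a majority.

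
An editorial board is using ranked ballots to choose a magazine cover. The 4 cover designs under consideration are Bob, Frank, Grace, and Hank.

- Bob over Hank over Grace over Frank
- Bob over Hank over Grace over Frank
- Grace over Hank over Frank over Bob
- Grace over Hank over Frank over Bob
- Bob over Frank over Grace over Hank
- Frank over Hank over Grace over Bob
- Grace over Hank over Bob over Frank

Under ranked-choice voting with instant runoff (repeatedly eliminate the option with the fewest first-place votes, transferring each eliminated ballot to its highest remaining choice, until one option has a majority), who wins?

Round 1: Bob 3, Grace 3, Frank 1, Hank 0. Hank has the fewest and is eliminated.
Round 2: Bob 3, Grace 3, Frank 1. Frank has the fewest and is eliminated.
Round 3: Grace 4, Bob 3. Grace has a majority.

Grace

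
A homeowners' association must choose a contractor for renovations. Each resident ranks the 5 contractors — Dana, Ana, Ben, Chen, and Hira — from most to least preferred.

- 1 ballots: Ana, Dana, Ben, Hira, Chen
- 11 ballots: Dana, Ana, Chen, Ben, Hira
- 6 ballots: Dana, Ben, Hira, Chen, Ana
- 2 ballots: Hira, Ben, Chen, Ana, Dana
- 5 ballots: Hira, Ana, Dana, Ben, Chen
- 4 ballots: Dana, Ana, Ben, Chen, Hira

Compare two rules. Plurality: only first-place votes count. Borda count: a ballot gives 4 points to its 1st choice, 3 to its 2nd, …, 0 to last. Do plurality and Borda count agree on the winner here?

Yes

Plurality first-place counts: Dana 21, Ana 1, Ben 0, Chen 0, Hira 7 → Dana.
Borda totals: Dana 97, Ana 66, Ben 50, Chen 36, Hira 41 → Dana.
The two rules agree on Dana.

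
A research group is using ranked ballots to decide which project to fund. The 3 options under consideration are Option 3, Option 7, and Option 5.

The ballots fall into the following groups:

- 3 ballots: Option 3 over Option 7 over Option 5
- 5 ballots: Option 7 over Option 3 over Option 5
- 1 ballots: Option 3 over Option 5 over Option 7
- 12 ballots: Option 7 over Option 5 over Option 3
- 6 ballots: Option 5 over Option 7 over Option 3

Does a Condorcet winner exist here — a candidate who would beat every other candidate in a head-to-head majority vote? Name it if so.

Option 7

Head-to-head results (27 voters total):
Option 3 vs Option 7: Option 7 wins 23–4.
Option 3 vs Option 5: Option 5 wins 18–9.
Option 7 vs Option 5: Option 7 wins 20–7.
Option 7 beats each rival — Option 3 (23–4), Option 5 (20–7) — so Option 7 is the Condorcet winner.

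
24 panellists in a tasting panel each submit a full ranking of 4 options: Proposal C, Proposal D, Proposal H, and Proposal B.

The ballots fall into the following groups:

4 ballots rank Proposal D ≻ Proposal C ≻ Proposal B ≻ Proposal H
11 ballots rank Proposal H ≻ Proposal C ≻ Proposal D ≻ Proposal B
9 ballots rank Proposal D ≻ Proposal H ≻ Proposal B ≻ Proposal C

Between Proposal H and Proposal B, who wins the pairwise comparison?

Ballots ranking Proposal H above Proposal B: 11+9 = 20.
Ballots ranking Proposal B above Proposal H: 4.
Proposal H wins the head-to-head, 20–4.

Proposal H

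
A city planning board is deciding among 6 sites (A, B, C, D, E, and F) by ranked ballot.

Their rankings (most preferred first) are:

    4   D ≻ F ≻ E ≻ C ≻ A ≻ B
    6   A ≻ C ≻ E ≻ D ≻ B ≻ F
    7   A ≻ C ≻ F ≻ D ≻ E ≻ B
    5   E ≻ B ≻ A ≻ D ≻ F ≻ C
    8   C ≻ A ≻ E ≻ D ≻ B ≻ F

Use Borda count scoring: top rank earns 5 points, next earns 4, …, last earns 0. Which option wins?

A

Borda scores:
  A: 4·1 + 6·5 + 7·5 + 5·3 + 8·4 = 116
  B: 4·0 + 6·1 + 7·0 + 5·4 + 8·1 = 34
  C: 4·2 + 6·4 + 7·4 + 5·0 + 8·5 = 100
  D: 4·5 + 6·2 + 7·2 + 5·2 + 8·2 = 72
  E: 4·3 + 6·3 + 7·1 + 5·5 + 8·3 = 86
  F: 4·4 + 6·0 + 7·3 + 5·1 + 8·0 = 42
A has the highest total.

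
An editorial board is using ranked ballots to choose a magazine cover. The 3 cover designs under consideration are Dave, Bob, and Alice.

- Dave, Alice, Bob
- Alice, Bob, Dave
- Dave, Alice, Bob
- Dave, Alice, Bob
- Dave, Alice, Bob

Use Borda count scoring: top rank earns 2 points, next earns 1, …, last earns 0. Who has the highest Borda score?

Dave

Borda scores:
  Dave: 2 + 0 + 2 + 2 + 2 = 8
  Bob: 0 + 1 + 0 + 0 + 0 = 1
  Alice: 1 + 2 + 1 + 1 + 1 = 6
Dave has the highest total.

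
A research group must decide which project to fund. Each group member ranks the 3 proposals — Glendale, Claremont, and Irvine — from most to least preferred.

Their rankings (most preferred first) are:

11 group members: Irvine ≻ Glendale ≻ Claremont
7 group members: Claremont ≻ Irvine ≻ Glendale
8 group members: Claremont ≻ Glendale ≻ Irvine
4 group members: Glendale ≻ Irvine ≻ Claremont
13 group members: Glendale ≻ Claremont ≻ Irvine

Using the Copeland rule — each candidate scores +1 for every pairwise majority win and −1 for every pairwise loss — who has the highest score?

Glendale

Pairwise results:
  Glendale vs Claremont: Glendale wins 28–15.
  Glendale vs Irvine: Glendale wins 25–18.
  Claremont vs Irvine: Claremont wins 28–15.
Copeland scores (wins − losses):
  Glendale: 2 − 0 = 2
  Claremont: 1 − 1 = 0
  Irvine: 0 − 2 = -2
Glendale has the best Copeland score.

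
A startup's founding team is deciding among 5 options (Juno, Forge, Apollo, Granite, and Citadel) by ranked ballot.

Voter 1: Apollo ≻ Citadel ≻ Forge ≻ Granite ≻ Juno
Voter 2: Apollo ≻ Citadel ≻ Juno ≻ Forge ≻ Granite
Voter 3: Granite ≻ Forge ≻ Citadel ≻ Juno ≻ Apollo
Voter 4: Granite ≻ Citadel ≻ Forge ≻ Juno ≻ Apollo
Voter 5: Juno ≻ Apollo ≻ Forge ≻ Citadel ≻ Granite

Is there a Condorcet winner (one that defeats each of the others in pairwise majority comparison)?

No

Head-to-head results (5 voters total):
Juno vs Forge: Forge wins 3–2.
Juno vs Apollo: Juno wins 3–2.
Juno vs Granite: Granite wins 3–2.
Juno vs Citadel: Citadel wins 4–1.
Forge vs Apollo: Apollo wins 3–2.
Forge vs Granite: Forge wins 3–2.
Forge vs Citadel: Citadel wins 3–2.
Apollo vs Granite: Apollo wins 3–2.
Apollo vs Citadel: Apollo wins 3–2.
Granite vs Citadel: Citadel wins 3–2.
No candidate beats all others: Juno beats Apollo beats Forge beats Juno, a majority cycle.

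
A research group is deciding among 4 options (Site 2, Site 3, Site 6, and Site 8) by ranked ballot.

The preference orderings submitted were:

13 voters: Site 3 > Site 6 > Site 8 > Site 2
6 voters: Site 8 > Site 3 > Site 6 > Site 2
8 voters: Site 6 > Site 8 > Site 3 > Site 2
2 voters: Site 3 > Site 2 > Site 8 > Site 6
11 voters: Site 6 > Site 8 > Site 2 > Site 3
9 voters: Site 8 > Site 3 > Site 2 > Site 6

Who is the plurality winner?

Site 6

First-place vote totals:
  Site 2: 0
  Site 3: 15
  Site 6: 19
  Site 8: 15
Site 6 has the most first-place votes.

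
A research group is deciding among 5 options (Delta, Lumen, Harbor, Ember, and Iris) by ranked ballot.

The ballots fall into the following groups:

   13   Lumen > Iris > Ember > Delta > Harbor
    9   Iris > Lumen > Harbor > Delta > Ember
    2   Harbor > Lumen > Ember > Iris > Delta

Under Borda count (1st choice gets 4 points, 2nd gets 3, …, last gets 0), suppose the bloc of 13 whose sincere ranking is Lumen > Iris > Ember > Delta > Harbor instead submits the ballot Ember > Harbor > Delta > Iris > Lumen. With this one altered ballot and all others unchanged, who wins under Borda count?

Borda totals with the altered ballot: Delta 35, Lumen 33, Harbor 65, Ember 56, Iris 51.
The switch changes the winner from Lumen to Harbor.

Harbor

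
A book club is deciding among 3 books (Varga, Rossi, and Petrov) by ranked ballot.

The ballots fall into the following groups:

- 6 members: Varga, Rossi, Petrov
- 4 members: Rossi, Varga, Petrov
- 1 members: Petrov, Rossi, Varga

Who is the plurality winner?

First-place vote totals:
  Varga: 6
  Rossi: 4
  Petrov: 1
Varga has the most first-place votes.

Varga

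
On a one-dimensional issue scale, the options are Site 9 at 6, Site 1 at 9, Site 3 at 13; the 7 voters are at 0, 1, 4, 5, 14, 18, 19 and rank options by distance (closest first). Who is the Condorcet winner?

With single-peaked preferences on a line, the Condorcet winner is the candidate closest to the median voter.
The median voter (position 5) is closest to Site 9 at 6.
Check: Site 9 vs Site 1 — voters closer to Site 9: 4 of 7.

Site 9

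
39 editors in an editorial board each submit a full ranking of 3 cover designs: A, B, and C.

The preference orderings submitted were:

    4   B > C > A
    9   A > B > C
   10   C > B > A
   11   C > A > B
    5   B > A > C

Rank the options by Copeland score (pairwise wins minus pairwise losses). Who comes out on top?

C

Pairwise results:
  A vs B: A wins 20–19.
  A vs C: C wins 25–14.
  B vs C: C wins 21–18.
Copeland scores (wins − losses):
  A: 1 − 1 = 0
  B: 0 − 2 = -2
  C: 2 − 0 = 2
C has the best Copeland score.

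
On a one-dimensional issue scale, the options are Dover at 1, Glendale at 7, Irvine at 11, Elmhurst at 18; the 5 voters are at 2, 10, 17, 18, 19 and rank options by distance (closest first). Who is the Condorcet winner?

Elmhurst

With single-peaked preferences on a line, the Condorcet winner is the candidate closest to the median voter.
The median voter (position 17) is closest to Elmhurst at 18.
Check: Elmhurst vs Irvine — voters closer to Elmhurst: 3 of 5.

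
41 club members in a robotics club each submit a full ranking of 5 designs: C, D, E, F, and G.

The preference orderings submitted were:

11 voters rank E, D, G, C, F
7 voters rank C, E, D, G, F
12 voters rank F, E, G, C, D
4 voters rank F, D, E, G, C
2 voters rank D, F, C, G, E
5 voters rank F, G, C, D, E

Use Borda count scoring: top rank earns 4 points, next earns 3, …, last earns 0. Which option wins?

E

Borda scores:
  C: 11·1 + 7·4 + 12·1 + 4·0 + 2·2 + 5·2 = 65
  D: 11·3 + 7·2 + 12·0 + 4·3 + 2·4 + 5·1 = 72
  E: 11·4 + 7·3 + 12·3 + 4·2 + 2·0 + 5·0 = 109
  F: 11·0 + 7·0 + 12·4 + 4·4 + 2·3 + 5·4 = 90
  G: 11·2 + 7·1 + 12·2 + 4·1 + 2·1 + 5·3 = 74
E has the highest total.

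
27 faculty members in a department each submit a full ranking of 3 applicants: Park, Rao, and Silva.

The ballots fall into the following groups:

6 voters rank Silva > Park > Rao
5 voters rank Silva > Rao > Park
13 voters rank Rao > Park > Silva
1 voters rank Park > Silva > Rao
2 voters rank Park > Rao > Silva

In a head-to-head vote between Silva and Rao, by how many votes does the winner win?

3

Ballots ranking Silva above Rao: 6+5+1 = 12.
Ballots ranking Rao above Silva: 13+2 = 15.
Rao wins 15–12, a margin of 3.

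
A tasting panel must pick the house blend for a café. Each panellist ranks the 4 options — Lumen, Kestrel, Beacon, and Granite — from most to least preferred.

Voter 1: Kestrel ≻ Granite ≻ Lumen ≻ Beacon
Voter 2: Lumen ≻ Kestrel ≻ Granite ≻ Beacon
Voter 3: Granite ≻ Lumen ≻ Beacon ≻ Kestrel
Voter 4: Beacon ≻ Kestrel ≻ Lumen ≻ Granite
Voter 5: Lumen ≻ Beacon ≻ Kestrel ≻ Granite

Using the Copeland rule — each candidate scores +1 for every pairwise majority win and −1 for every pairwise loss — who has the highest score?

Pairwise results:
  Lumen vs Kestrel: Lumen wins 3–2.
  Lumen vs Beacon: Lumen wins 4–1.
  Lumen vs Granite: Lumen wins 3–2.
  Kestrel vs Beacon: Beacon wins 3–2.
  Kestrel vs Granite: Kestrel wins 4–1.
  Beacon vs Granite: Granite wins 3–2.
Copeland scores (wins − losses):
  Lumen: 3 − 0 = 3
  Kestrel: 1 − 2 = -1
  Beacon: 1 − 2 = -1
  Granite: 1 − 2 = -1
Lumen has the best Copeland score.

Lumen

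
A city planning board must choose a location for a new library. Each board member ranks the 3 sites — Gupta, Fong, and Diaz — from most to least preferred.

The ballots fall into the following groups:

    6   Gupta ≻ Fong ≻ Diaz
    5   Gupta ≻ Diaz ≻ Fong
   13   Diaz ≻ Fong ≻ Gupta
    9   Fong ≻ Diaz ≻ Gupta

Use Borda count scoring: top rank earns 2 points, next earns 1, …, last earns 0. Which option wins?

Borda scores:
  Gupta: 6·2 + 5·2 + 13·0 + 9·0 = 22
  Fong: 6·1 + 5·0 + 13·1 + 9·2 = 37
  Diaz: 6·0 + 5·1 + 13·2 + 9·1 = 40
Diaz has the highest total.

Diaz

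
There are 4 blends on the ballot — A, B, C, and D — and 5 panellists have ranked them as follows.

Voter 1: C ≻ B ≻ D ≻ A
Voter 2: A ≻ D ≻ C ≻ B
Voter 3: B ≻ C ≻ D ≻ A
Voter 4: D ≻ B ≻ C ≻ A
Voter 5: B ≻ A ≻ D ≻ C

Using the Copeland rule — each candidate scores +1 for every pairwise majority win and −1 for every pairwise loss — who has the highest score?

B

Pairwise results:
  A vs B: B wins 4–1.
  A vs C: C wins 3–2.
  A vs D: D wins 3–2.
  B vs C: B wins 3–2.
  B vs D: B wins 3–2.
  C vs D: D wins 3–2.
Copeland scores (wins − losses):
  A: 0 − 3 = -3
  B: 3 − 0 = 3
  C: 1 − 2 = -1
  D: 2 − 1 = 1
B has the best Copeland score.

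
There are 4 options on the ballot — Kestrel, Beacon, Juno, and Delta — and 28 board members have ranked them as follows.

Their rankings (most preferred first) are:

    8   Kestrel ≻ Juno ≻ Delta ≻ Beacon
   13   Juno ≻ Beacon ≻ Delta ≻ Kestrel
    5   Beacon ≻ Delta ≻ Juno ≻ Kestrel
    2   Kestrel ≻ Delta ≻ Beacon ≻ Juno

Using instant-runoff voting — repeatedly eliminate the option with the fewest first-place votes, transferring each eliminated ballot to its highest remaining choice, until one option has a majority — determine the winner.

Juno

Round 1: Juno 13, Kestrel 10, Beacon 5, Delta 0. Delta has the fewest and is eliminated.
Round 2: Juno 13, Kestrel 10, Beacon 5. Beacon has the fewest and is eliminated.
Round 3: Juno 18, Kestrel 10. Juno has a majority.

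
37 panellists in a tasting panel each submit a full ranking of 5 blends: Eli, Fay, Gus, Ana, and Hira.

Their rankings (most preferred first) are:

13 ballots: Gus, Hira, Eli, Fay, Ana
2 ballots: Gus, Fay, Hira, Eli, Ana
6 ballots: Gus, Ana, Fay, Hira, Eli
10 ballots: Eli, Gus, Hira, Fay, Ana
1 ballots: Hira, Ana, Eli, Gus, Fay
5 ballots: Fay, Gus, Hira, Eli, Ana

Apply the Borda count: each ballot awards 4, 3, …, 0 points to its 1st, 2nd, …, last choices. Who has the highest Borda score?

Gus

Borda scores:
  Eli: 13·2 + 2·1 + 6·0 + 10·4 + 2 + 5·1 = 75
  Fay: 13·1 + 2·3 + 6·2 + 10·1 + 0 + 5·4 = 61
  Gus: 13·4 + 2·4 + 6·4 + 10·3 + 1 + 5·3 = 130
  Ana: 13·0 + 2·0 + 6·3 + 10·0 + 3 + 5·0 = 21
  Hira: 13·3 + 2·2 + 6·1 + 10·2 + 4 + 5·2 = 83
Gus has the highest total.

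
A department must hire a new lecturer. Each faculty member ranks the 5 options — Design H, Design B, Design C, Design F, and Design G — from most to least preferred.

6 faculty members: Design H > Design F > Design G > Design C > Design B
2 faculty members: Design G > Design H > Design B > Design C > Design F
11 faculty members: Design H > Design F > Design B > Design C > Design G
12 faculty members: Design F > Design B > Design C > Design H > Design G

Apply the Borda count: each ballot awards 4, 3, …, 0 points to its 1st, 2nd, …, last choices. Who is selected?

Design F

Borda scores:
  Design H: 6·4 + 2·3 + 11·4 + 12·1 = 86
  Design B: 6·0 + 2·2 + 11·2 + 12·3 = 62
  Design C: 6·1 + 2·1 + 11·1 + 12·2 = 43
  Design F: 6·3 + 2·0 + 11·3 + 12·4 = 99
  Design G: 6·2 + 2·4 + 11·0 + 12·0 = 20
Design F has the highest total.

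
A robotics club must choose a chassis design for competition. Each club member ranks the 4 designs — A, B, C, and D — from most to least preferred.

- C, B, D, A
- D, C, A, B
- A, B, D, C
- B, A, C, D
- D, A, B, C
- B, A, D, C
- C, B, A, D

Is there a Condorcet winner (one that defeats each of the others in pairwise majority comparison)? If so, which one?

Head-to-head results (7 voters total):
A vs B: B wins 4–3.
A vs C: A wins 4–3.
A vs D: A wins 4–3.
B vs C: B wins 4–3.
B vs D: B wins 5–2.
C vs D: D wins 4–3.
B beats each rival — A (4–3), C (4–3), D (5–2) — so B is the Condorcet winner.

B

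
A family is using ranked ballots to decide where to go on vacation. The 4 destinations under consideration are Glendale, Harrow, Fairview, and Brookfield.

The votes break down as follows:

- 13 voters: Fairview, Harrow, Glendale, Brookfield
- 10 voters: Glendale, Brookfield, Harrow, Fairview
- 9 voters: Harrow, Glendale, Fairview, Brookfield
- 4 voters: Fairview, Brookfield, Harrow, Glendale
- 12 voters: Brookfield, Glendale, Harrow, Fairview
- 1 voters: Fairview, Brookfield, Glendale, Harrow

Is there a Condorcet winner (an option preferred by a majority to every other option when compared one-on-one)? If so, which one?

Head-to-head results (49 voters total):
Glendale vs Harrow: Harrow wins 26–23.
Glendale vs Fairview: Glendale wins 31–18.
Glendale vs Brookfield: Glendale wins 32–17.
Harrow vs Fairview: Harrow wins 31–18.
Harrow vs Brookfield: Brookfield wins 27–22.
Fairview vs Brookfield: Fairview wins 27–22.
No candidate beats all others: Glendale beats Brookfield beats Harrow beats Glendale, a majority cycle.

There is no Condorcet winner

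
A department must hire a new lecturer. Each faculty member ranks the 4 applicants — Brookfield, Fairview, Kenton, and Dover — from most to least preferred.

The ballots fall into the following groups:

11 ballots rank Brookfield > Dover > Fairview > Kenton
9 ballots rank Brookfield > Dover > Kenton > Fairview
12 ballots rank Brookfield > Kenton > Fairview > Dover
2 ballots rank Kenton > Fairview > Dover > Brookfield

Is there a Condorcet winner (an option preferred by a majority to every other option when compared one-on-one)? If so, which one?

Head-to-head results (34 voters total):
Brookfield vs Fairview: Brookfield wins 32–2.
Brookfield vs Kenton: Brookfield wins 32–2.
Brookfield vs Dover: Brookfield wins 32–2.
Fairview vs Kenton: Kenton wins 23–11.
Fairview vs Dover: Dover wins 20–14.
Kenton vs Dover: Dover wins 20–14.
Brookfield beats each rival — Fairview (32–2), Kenton (32–2), Dover (32–2) — so Brookfield is the Condorcet winner.

Brookfield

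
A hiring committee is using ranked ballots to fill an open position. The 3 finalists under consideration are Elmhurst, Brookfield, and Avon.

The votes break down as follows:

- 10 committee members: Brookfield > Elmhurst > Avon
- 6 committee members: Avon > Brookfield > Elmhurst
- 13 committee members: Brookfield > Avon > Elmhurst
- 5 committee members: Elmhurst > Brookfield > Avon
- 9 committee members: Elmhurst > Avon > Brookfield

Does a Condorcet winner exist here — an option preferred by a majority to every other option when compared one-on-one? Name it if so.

Brookfield

Head-to-head results (43 voters total):
Elmhurst vs Brookfield: Brookfield wins 29–14.
Elmhurst vs Avon: Elmhurst wins 24–19.
Brookfield vs Avon: Brookfield wins 28–15.
Brookfield beats each rival — Elmhurst (29–14), Avon (28–15) — so Brookfield is the Condorcet winner.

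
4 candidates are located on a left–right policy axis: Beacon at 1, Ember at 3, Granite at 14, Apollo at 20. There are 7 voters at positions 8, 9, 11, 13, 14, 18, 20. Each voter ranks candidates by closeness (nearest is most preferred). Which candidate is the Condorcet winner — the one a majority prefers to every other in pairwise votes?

Granite

With single-peaked preferences on a line, the Condorcet winner is the candidate closest to the median voter.
The median voter (position 13) is closest to Granite at 14.
Check: Granite vs Ember — voters closer to Granite: 6 of 7.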